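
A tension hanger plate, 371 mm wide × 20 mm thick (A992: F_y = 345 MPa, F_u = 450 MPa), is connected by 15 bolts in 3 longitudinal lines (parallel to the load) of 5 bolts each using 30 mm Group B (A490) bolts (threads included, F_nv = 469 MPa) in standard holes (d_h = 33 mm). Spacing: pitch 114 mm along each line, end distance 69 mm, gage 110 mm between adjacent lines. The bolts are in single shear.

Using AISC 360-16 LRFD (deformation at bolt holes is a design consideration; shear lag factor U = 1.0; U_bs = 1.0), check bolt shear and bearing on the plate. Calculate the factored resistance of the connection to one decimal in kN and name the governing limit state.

3729.6 kN (bolt shear governs)

Bolt shear: A_b = π(30)²/4 = 706.86 mm². φR_n = 0.75 × 469 × 706.86 × 15 × 1 = 3729.6 kN.
Bearing (20 mm plate, F_u = 450 MPa): end bolts L_c = 69 − 33/2 = 52.5, R_n = min(1.2×52.5×20×450, 2.4×30×20×450) = 567 kN/bolt; interior L_c = 114 − 33 = 81, R_n = 648 kN/bolt. φR_n = 0.75 × (3×567 + 12×648) = 7107.8 kN.
Governing: min(3729.6, 7107.8) = 3729.6 kN → bolt shear.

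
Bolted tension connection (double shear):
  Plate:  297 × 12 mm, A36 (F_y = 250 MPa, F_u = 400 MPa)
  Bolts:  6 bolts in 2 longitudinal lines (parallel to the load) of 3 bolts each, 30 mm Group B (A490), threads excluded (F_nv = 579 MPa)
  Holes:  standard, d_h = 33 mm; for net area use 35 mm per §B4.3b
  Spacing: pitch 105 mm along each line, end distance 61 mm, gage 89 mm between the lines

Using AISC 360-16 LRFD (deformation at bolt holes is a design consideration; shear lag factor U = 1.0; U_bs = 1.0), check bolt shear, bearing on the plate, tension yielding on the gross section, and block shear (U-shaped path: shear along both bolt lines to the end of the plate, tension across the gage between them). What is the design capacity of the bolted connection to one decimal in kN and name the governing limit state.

801.9 kN (gross-section yield governs)

Bolt shear: A_b = π(30)²/4 = 706.86 mm². φR_n = 0.75 × 579 × 706.86 × 6 × 2 = 3683.4 kN.
Bearing (12 mm plate, F_u = 400 MPa): end bolts L_c = 61 − 33/2 = 44.5, R_n = min(1.2×44.5×12×400, 2.4×30×12×400) = 256.32 kN/bolt; interior L_c = 105 − 33 = 72, R_n = 345.6 kN/bolt. φR_n = 0.75 × (2×256.32 + 4×345.6) = 1421.3 kN.
Tension yield (gross): A_g = 297×12 = 3564 mm². φR_n = 0.90 × 250 × 3564 = 801.9 kN.
Block shear: shear path 2×[61+2×105] = 2×271 mm, A_gv = 6504, A_nv = 2×(271 − 2.5×35)×12 = 4404 mm²; tension across gage: (89 − 1×35)×12 = 648 mm². R_n = min(0.6×400×4404, 0.6×250×6504) + 1.0×400×648 = min(1057, 975.6) + 259.2 = 1234.8 kN. φR_n = 0.75 × 1234.8 = 926.1 kN.
Governing: min(3683.4, 1421.3, 801.9, 926.1) = 801.9 kN → gross-section yield.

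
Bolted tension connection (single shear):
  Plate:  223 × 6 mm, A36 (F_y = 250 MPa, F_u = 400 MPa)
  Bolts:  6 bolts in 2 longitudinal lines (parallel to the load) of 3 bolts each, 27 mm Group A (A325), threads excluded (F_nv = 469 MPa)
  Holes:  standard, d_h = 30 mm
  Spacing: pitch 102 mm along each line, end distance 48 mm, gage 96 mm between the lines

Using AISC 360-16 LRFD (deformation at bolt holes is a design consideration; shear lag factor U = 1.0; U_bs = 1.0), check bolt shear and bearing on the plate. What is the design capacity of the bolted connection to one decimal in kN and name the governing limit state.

Bolt shear: A_b = π(27)²/4 = 572.56 mm². φR_n = 0.75 × 469 × 572.56 × 6 × 1 = 1208.4 kN.
Bearing (6 mm plate, F_u = 400 MPa): end bolts L_c = 48 − 30/2 = 33, R_n = min(1.2×33×6×400, 2.4×27×6×400) = 95.04 kN/bolt; interior L_c = 102 − 30 = 72, R_n = 155.52 kN/bolt. φR_n = 0.75 × (2×95.04 + 4×155.52) = 609.1 kN.
Governing: min(1208.4, 609.1) = 609.1 kN → bearing.

609.1 kN (bearing governs)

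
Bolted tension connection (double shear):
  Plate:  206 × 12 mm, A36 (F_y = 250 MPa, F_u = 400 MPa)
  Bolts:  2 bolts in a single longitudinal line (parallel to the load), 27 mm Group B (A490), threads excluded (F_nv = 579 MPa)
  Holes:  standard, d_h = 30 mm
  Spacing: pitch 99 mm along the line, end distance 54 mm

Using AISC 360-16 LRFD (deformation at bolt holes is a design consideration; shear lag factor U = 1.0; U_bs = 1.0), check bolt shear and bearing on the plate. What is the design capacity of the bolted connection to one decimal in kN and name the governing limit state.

401.8 kN (bearing governs)

Bolt shear: A_b = π(27)²/4 = 572.56 mm². φR_n = 0.75 × 579 × 572.56 × 2 × 2 = 994.5 kN.
Bearing (12 mm plate, F_u = 400 MPa): end bolts L_c = 54 − 30/2 = 39, R_n = min(1.2×39×12×400, 2.4×27×12×400) = 224.64 kN/bolt; interior L_c = 99 − 30 = 69, R_n = 311.04 kN/bolt. φR_n = 0.75 × (1×224.64 + 1×311.04) = 401.8 kN.
Governing: min(994.5, 401.8) = 401.8 kN → bearing.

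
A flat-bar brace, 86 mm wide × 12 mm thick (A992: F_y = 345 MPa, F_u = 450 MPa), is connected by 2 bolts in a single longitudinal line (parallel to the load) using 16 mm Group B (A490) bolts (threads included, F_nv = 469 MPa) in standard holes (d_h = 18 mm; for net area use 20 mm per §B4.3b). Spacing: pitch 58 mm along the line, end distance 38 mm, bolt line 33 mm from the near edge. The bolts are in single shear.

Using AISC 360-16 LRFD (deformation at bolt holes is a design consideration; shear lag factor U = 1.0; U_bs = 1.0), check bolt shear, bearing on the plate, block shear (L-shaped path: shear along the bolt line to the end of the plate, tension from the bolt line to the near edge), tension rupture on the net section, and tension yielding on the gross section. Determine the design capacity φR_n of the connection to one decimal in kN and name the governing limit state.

Bolt shear: A_b = π(16)²/4 = 201.06 mm². φR_n = 0.75 × 469 × 201.06 × 2 × 1 = 141.4 kN.
Bearing (12 mm plate, F_u = 450 MPa): end bolts L_c = 38 − 18/2 = 29, R_n = min(1.2×29×12×450, 2.4×16×12×450) = 187.92 kN/bolt; interior L_c = 58 − 18 = 40, R_n = 207.36 kN/bolt. φR_n = 0.75 × (1×187.92 + 1×207.36) = 296.5 kN.
Block shear: shear path 1×[38+1×58] = 1×96 mm, A_gv = 1152, A_nv = 1×(96 − 1.5×20)×12 = 792 mm²; tension to near edge: (33 − 0.5×20)×12 = 276 mm². R_n = min(0.6×450×792, 0.6×345×1152) + 1.0×450×276 = min(213.84, 238.46) + 124.2 = 338.04 kN. φR_n = 0.75 × 338.04 = 253.5 kN.
Tension rupture (net): A_n = (86 − 1×20)×12 = 792 mm² (U = 1.0, A_e = A_n). φR_n = 0.75 × 450 × 792 = 267.3 kN.
Tension yield (gross): A_g = 86×12 = 1032 mm². φR_n = 0.90 × 345 × 1032 = 320.4 kN.
Governing: min(141.4, 296.5, 253.5, 267.3, 320.4) = 141.4 kN → bolt shear.

141.4 kN (bolt shear governs)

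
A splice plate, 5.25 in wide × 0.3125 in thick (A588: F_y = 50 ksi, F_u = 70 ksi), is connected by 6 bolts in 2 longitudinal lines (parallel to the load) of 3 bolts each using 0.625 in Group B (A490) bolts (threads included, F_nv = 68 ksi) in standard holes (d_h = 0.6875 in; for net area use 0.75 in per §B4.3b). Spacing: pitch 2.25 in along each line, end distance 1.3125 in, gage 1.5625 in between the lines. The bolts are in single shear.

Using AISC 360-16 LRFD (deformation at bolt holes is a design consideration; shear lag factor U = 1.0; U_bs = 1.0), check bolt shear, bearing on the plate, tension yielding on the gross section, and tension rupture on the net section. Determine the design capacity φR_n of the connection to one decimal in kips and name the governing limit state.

61.5 kips (net-section rupture governs)

Bolt shear: A_b = π(0.625)²/4 = 0.3068 in². φR_n = 0.75 × 68 × 0.3068 × 6 × 1 = 93.9 kips.
Bearing (0.3125 in plate, F_u = 70 ksi): end bolts L_c = 1.3125 − 0.6875/2 = 0.96875, R_n = min(1.2×0.96875×0.3125×70, 2.4×0.625×0.3125×70) = 25.43 kips/bolt; interior L_c = 2.25 − 0.6875 = 1.5625, R_n = 32.813 kips/bolt. φR_n = 0.75 × (2×25.43 + 4×32.813) = 136.6 kips.
Tension yield (gross): A_g = 5.25×0.3125 = 1.6406 in². φR_n = 0.90 × 50 × 1.6406 = 73.8 kips.
Tension rupture (net): A_n = (5.25 − 2×0.75)×0.3125 = 1.1719 in² (U = 1.0, A_e = A_n). φR_n = 0.75 × 70 × 1.1719 = 61.5 kips.
Governing: min(93.9, 136.6, 73.8, 61.5) = 61.5 kips → net-section rupture.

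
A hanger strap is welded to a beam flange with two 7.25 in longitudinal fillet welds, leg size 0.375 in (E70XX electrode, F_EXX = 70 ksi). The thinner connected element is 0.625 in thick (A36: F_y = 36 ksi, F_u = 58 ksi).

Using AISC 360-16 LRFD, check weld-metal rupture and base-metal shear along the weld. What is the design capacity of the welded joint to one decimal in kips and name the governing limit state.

Weld metal: throat = 0.707×0.375 = 0.26513 in, L = 2×7.25 = 14.5 in. φR_n = 0.75 × 0.6 × 70 × 0.26513 × 14.5 = 121.1 kips.
Base metal shear (0.625 in plate): yield φR_n = 1.0×0.6×36×0.625×14.5 = 195.8 kips; rupture φR_n = 0.75×0.6×58×0.625×14.5 = 236.5 kips; take 195.8 kips (yield).
Governing: min(121.1, 195.8) = 121.1 kips → weld metal.

121.1 kips (weld metal governs)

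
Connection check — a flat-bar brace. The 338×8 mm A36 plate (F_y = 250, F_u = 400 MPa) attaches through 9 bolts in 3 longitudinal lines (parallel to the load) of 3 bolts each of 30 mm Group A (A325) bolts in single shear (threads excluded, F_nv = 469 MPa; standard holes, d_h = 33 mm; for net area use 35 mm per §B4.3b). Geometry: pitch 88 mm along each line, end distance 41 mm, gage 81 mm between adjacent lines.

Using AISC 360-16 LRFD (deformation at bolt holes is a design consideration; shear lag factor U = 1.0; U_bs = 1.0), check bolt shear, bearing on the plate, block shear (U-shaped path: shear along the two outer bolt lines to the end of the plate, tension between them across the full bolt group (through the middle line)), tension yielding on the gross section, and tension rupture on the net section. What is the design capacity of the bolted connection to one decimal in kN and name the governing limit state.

559.2 kN (net-section rupture governs)

Bolt shear: A_b = π(30)²/4 = 706.86 mm². φR_n = 0.75 × 469 × 706.86 × 9 × 1 = 2237.7 kN.
Bearing (8 mm plate, F_u = 400 MPa): end bolts L_c = 41 − 33/2 = 24.5, R_n = min(1.2×24.5×8×400, 2.4×30×8×400) = 94.08 kN/bolt; interior L_c = 88 − 33 = 55, R_n = 211.2 kN/bolt. φR_n = 0.75 × (3×94.08 + 6×211.2) = 1162.1 kN.
Block shear: shear path 2×[41+2×88] = 2×217 mm, A_gv = 3472, A_nv = 2×(217 − 2.5×35)×8 = 2072 mm²; tension across gage: (162 − 2×35)×8 = 736 mm². R_n = min(0.6×400×2072, 0.6×250×3472) + 1.0×400×736 = min(497.28, 520.8) + 294.4 = 791.68 kN. φR_n = 0.75 × 791.68 = 593.8 kN.
Tension yield (gross): A_g = 338×8 = 2704 mm². φR_n = 0.90 × 250 × 2704 = 608.4 kN.
Tension rupture (net): A_n = (338 − 3×35)×8 = 1864 mm² (U = 1.0, A_e = A_n). φR_n = 0.75 × 400 × 1864 = 559.2 kN.
Governing: min(2237.7, 1162.1, 593.8, 608.4, 559.2) = 559.2 kN → net-section rupture.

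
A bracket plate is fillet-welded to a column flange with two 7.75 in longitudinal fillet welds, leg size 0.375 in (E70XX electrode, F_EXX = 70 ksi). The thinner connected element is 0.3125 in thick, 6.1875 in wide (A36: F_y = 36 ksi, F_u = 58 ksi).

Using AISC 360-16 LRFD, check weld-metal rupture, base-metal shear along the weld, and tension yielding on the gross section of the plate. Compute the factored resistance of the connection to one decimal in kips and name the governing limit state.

Weld metal: throat = 0.707×0.375 = 0.26513 in, L = 2×7.75 = 15.5 in. φR_n = 0.75 × 0.6 × 70 × 0.26513 × 15.5 = 129.4 kips.
Base metal shear (0.3125 in plate): yield φR_n = 1.0×0.6×36×0.3125×15.5 = 104.6 kips; rupture φR_n = 0.75×0.6×58×0.3125×15.5 = 126.4 kips; take 104.6 kips (yield).
Tension yield (gross): A_g = 6.1875×0.3125 = 1.9336 in². φR_n = 0.90 × 36 × 1.9336 = 62.6 kips.
Governing: min(129.4, 104.6, 62.6) = 62.6 kips → gross-section yield.

62.6 kips (gross-section yield governs)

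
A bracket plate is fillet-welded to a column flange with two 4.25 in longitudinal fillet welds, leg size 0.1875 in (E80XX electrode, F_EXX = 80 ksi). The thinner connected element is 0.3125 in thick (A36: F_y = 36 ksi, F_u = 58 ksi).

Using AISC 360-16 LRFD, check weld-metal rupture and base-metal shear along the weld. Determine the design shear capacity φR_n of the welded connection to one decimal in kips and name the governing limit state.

Weld metal: throat = 0.707×0.1875 = 0.13256 in, L = 2×4.25 = 8.5 in. φR_n = 0.75 × 0.6 × 80 × 0.13256 × 8.5 = 40.6 kips.
Base metal shear (0.3125 in plate): yield φR_n = 1.0×0.6×36×0.3125×8.5 = 57.4 kips; rupture φR_n = 0.75×0.6×58×0.3125×8.5 = 69.3 kips; take 57.4 kips (yield).
Governing: min(40.6, 57.4) = 40.6 kips → weld metal.

40.6 kips (weld metal governs)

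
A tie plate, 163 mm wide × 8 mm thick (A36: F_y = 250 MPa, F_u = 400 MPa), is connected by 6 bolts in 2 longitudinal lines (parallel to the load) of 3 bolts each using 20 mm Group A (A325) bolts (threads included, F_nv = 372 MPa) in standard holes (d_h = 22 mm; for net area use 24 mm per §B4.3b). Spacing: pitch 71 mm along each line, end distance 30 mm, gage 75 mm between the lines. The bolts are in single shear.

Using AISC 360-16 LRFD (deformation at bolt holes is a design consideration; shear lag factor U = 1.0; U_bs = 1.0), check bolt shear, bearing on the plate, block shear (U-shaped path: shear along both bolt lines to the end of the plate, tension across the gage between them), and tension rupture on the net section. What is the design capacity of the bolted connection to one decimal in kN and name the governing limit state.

Bolt shear: A_b = π(20)²/4 = 314.16 mm². φR_n = 0.75 × 372 × 314.16 × 6 × 1 = 525.9 kN.
Bearing (8 mm plate, F_u = 400 MPa): end bolts L_c = 30 − 22/2 = 19, R_n = min(1.2×19×8×400, 2.4×20×8×400) = 72.96 kN/bolt; interior L_c = 71 − 22 = 49, R_n = 153.6 kN/bolt. φR_n = 0.75 × (2×72.96 + 4×153.6) = 570.2 kN.
Block shear: shear path 2×[30+2×71] = 2×172 mm, A_gv = 2752, A_nv = 2×(172 − 2.5×24)×8 = 1792 mm²; tension across gage: (75 − 1×24)×8 = 408 mm². R_n = min(0.6×400×1792, 0.6×250×2752) + 1.0×400×408 = min(430.08, 412.8) + 163.2 = 576 kN. φR_n = 0.75 × 576 = 432.0 kN.
Tension rupture (net): A_n = (163 − 2×24)×8 = 920 mm² (U = 1.0, A_e = A_n). φR_n = 0.75 × 400 × 920 = 276.0 kN.
Governing: min(525.9, 570.2, 432.0, 276.0) = 276.0 kN → net-section rupture.

276.0 kN (net-section rupture governs)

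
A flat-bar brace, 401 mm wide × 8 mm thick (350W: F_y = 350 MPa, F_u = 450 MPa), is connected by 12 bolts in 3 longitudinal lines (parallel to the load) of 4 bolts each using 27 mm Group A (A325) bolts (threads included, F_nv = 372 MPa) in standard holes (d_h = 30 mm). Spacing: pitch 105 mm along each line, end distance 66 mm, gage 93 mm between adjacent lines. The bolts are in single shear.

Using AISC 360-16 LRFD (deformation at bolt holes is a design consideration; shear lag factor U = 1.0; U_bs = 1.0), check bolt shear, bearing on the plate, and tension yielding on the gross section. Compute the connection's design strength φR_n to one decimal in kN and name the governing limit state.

Bolt shear: A_b = π(27)²/4 = 572.56 mm². φR_n = 0.75 × 372 × 572.56 × 12 × 1 = 1916.9 kN.
Bearing (8 mm plate, F_u = 450 MPa): end bolts L_c = 66 − 30/2 = 51, R_n = min(1.2×51×8×450, 2.4×27×8×450) = 220.32 kN/bolt; interior L_c = 105 − 30 = 75, R_n = 233.28 kN/bolt. φR_n = 0.75 × (3×220.32 + 9×233.28) = 2070.4 kN.
Tension yield (gross): A_g = 401×8 = 3208 mm². φR_n = 0.90 × 350 × 3208 = 1010.5 kN.
Governing: min(1916.9, 2070.4, 1010.5) = 1010.5 kN → gross-section yield.

1010.5 kN (gross-section yield governs)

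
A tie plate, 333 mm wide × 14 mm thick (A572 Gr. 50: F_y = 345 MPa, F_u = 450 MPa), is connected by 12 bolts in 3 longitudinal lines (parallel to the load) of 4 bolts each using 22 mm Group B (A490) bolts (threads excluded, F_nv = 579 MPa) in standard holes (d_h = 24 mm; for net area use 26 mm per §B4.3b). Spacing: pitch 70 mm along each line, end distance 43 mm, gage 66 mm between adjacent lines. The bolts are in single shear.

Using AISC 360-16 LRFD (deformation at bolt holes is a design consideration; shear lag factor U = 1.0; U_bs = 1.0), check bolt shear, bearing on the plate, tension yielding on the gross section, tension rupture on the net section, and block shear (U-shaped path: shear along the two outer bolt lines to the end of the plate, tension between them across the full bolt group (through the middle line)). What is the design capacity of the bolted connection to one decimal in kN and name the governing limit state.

Bolt shear: A_b = π(22)²/4 = 380.13 mm². φR_n = 0.75 × 579 × 380.13 × 12 × 1 = 1980.9 kN.
Bearing (14 mm plate, F_u = 450 MPa): end bolts L_c = 43 − 24/2 = 31, R_n = min(1.2×31×14×450, 2.4×22×14×450) = 234.36 kN/bolt; interior L_c = 70 − 24 = 46, R_n = 332.64 kN/bolt. φR_n = 0.75 × (3×234.36 + 9×332.64) = 2772.6 kN.
Tension yield (gross): A_g = 333×14 = 4662 mm². φR_n = 0.90 × 345 × 4662 = 1447.6 kN.
Tension rupture (net): A_n = (333 − 3×26)×14 = 3570 mm² (U = 1.0, A_e = A_n). φR_n = 0.75 × 450 × 3570 = 1204.9 kN.
Block shear: shear path 2×[43+3×70] = 2×253 mm, A_gv = 7084, A_nv = 2×(253 − 3.5×26)×14 = 4536 mm²; tension across gage: (132 − 2×26)×14 = 1120 mm². R_n = min(0.6×450×4536, 0.6×345×7084) + 1.0×450×1120 = min(1224.7, 1466.4) + 504 = 1728.7 kN. φR_n = 0.75 × 1728.7 = 1296.5 kN.
Governing: min(1980.9, 2772.6, 1447.6, 1204.9, 1296.5) = 1204.9 kN → net-section rupture.

1204.9 kN (net-section rupture governs)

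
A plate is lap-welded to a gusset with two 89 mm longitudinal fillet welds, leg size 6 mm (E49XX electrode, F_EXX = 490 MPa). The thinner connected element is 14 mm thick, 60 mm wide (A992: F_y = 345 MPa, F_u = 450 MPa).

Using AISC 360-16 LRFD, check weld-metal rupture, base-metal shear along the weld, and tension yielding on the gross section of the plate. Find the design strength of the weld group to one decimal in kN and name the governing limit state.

Weld metal: throat = 0.707×6 = 4.242 mm, L = 2×89 = 178 mm. φR_n = 0.75 × 0.6 × 490 × 4.242 × 178 = 166.5 kN.
Base metal shear (14 mm plate): yield φR_n = 1.0×0.6×345×14×178 = 515.8 kN; rupture φR_n = 0.75×0.6×450×14×178 = 504.6 kN; take 504.6 kN (rupture).
Tension yield (gross): A_g = 60×14 = 840 mm². φR_n = 0.90 × 345 × 840 = 260.8 kN.
Governing: min(166.5, 504.6, 260.8) = 166.5 kN → weld metal.

166.5 kN (weld metal governs)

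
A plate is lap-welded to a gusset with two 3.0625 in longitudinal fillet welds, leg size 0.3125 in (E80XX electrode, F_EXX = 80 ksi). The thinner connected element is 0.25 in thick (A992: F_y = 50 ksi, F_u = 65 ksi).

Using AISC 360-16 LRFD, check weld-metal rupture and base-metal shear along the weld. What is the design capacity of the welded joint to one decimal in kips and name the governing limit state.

Weld metal: throat = 0.707×0.3125 = 0.22094 in, L = 2×3.0625 = 6.125 in. φR_n = 0.75 × 0.6 × 80 × 0.22094 × 6.125 = 48.7 kips.
Base metal shear (0.25 in plate): yield φR_n = 1.0×0.6×50×0.25×6.125 = 45.9 kips; rupture φR_n = 0.75×0.6×65×0.25×6.125 = 44.8 kips; take 44.8 kips (rupture).
Governing: min(48.7, 44.8) = 44.8 kips → base-metal shear.

44.8 kips (base-metal shear governs)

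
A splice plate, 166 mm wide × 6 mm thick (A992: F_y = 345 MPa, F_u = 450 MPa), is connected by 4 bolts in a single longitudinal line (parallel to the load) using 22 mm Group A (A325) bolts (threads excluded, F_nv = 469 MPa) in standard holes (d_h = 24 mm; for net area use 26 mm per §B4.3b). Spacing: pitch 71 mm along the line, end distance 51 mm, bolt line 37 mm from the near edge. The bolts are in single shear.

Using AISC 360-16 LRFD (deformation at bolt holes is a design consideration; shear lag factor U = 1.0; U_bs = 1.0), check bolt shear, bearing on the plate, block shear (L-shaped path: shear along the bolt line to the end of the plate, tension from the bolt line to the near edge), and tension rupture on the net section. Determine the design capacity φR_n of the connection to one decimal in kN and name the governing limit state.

Bolt shear: A_b = π(22)²/4 = 380.13 mm². φR_n = 0.75 × 469 × 380.13 × 4 × 1 = 534.8 kN.
Bearing (6 mm plate, F_u = 450 MPa): end bolts L_c = 51 − 24/2 = 39, R_n = min(1.2×39×6×450, 2.4×22×6×450) = 126.36 kN/bolt; interior L_c = 71 − 24 = 47, R_n = 142.56 kN/bolt. φR_n = 0.75 × (1×126.36 + 3×142.56) = 415.5 kN.
Block shear: shear path 1×[51+3×71] = 1×264 mm, A_gv = 1584, A_nv = 1×(264 − 3.5×26)×6 = 1038 mm²; tension to near edge: (37 − 0.5×26)×6 = 144 mm². R_n = min(0.6×450×1038, 0.6×345×1584) + 1.0×450×144 = min(280.26, 327.89) + 64.8 = 345.06 kN. φR_n = 0.75 × 345.06 = 258.8 kN.
Tension rupture (net): A_n = (166 − 1×26)×6 = 840 mm² (U = 1.0, A_e = A_n). φR_n = 0.75 × 450 × 840 = 283.5 kN.
Governing: min(534.8, 415.5, 258.8, 283.5) = 258.8 kN → block shear.

258.8 kN (block shear governs)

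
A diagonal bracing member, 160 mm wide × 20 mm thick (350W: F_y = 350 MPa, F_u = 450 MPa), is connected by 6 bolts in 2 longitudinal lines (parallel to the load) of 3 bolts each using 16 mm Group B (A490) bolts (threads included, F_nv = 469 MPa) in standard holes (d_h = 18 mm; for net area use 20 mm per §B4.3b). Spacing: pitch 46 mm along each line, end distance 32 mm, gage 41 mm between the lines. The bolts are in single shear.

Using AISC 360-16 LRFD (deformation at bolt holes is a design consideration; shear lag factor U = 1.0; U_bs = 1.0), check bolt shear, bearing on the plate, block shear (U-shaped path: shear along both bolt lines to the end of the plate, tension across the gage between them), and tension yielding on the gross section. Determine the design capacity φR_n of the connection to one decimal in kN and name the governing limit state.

Bolt shear: A_b = π(16)²/4 = 201.06 mm². φR_n = 0.75 × 469 × 201.06 × 6 × 1 = 424.3 kN.
Bearing (20 mm plate, F_u = 450 MPa): end bolts L_c = 32 − 18/2 = 23, R_n = min(1.2×23×20×450, 2.4×16×20×450) = 248.4 kN/bolt; interior L_c = 46 − 18 = 28, R_n = 302.4 kN/bolt. φR_n = 0.75 × (2×248.4 + 4×302.4) = 1279.8 kN.
Block shear: shear path 2×[32+2×46] = 2×124 mm, A_gv = 4960, A_nv = 2×(124 − 2.5×20)×20 = 2960 mm²; tension across gage: (41 − 1×20)×20 = 420 mm². R_n = min(0.6×450×2960, 0.6×350×4960) + 1.0×450×420 = min(799.2, 1041.6) + 189 = 988.2 kN. φR_n = 0.75 × 988.2 = 741.2 kN.
Tension yield (gross): A_g = 160×20 = 3200 mm². φR_n = 0.90 × 350 × 3200 = 1008.0 kN.
Governing: min(424.3, 1279.8, 741.2, 1008.0) = 424.3 kN → bolt shear.

424.3 kN (bolt shear governs)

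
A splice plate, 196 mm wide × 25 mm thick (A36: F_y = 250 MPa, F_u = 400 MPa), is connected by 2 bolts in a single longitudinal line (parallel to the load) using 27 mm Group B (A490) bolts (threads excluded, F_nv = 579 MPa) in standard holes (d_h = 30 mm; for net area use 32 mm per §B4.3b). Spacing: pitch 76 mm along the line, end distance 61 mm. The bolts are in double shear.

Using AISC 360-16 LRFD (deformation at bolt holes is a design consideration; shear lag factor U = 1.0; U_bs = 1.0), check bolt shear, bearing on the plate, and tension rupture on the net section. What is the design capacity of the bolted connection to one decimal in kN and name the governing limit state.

Bolt shear: A_b = π(27)²/4 = 572.56 mm². φR_n = 0.75 × 579 × 572.56 × 2 × 2 = 994.5 kN.
Bearing (25 mm plate, F_u = 400 MPa): end bolts L_c = 61 − 30/2 = 46, R_n = min(1.2×46×25×400, 2.4×27×25×400) = 552 kN/bolt; interior L_c = 76 − 30 = 46, R_n = 552 kN/bolt. φR_n = 0.75 × (1×552 + 1×552) = 828.0 kN.
Tension rupture (net): A_n = (196 − 1×32)×25 = 4100 mm² (U = 1.0, A_e = A_n). φR_n = 0.75 × 400 × 4100 = 1230.0 kN.
Governing: min(994.5, 828.0, 1230.0) = 828.0 kN → bearing.

828.0 kN (bearing governs)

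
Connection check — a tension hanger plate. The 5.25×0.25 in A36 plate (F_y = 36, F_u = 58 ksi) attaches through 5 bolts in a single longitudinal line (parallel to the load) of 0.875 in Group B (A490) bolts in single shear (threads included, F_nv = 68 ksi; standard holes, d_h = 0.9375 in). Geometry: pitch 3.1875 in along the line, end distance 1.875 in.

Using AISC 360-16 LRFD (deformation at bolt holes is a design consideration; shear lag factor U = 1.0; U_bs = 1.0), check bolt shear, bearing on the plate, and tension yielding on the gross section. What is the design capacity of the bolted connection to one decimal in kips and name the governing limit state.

Bolt shear: A_b = π(0.875)²/4 = 0.60132 in². φR_n = 0.75 × 68 × 0.60132 × 5 × 1 = 153.3 kips.
Bearing (0.25 in plate, F_u = 58 ksi): end bolts L_c = 1.875 − 0.9375/2 = 1.40625, R_n = min(1.2×1.40625×0.25×58, 2.4×0.875×0.25×58) = 24.469 kips/bolt; interior L_c = 3.1875 − 0.9375 = 2.25, R_n = 30.45 kips/bolt. φR_n = 0.75 × (1×24.469 + 4×30.45) = 109.7 kips.
Tension yield (gross): A_g = 5.25×0.25 = 1.3125 in². φR_n = 0.90 × 36 × 1.3125 = 42.5 kips.
Governing: min(153.3, 109.7, 42.5) = 42.5 kips → gross-section yield.

42.5 kips (gross-section yield governs)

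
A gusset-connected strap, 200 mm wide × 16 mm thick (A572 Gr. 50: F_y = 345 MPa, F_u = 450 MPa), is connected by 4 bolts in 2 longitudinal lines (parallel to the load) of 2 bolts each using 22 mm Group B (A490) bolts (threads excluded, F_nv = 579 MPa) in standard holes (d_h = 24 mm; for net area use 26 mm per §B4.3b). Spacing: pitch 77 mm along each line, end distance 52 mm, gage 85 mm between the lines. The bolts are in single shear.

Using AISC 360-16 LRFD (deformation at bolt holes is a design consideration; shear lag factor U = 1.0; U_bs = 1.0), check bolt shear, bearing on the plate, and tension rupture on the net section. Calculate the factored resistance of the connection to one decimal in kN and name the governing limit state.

660.3 kN (bolt shear governs)

Bolt shear: A_b = π(22)²/4 = 380.13 mm². φR_n = 0.75 × 579 × 380.13 × 4 × 1 = 660.3 kN.
Bearing (16 mm plate, F_u = 450 MPa): end bolts L_c = 52 − 24/2 = 40, R_n = min(1.2×40×16×450, 2.4×22×16×450) = 345.6 kN/bolt; interior L_c = 77 − 24 = 53, R_n = 380.16 kN/bolt. φR_n = 0.75 × (2×345.6 + 2×380.16) = 1088.6 kN.
Tension rupture (net): A_n = (200 − 2×26)×16 = 2368 mm² (U = 1.0, A_e = A_n). φR_n = 0.75 × 450 × 2368 = 799.2 kN.
Governing: min(660.3, 1088.6, 799.2) = 660.3 kN → bolt shear.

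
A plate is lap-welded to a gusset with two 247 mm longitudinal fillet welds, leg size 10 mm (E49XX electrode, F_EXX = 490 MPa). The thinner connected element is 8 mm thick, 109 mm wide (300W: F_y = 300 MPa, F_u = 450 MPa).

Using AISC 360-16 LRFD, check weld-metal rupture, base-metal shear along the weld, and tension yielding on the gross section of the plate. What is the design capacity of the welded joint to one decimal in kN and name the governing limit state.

235.4 kN (gross-section yield governs)

Weld metal: throat = 0.707×10 = 7.07 mm, L = 2×247 = 494 mm. φR_n = 0.75 × 0.6 × 490 × 7.07 × 494 = 770.1 kN.
Base metal shear (8 mm plate): yield φR_n = 1.0×0.6×300×8×494 = 711.4 kN; rupture φR_n = 0.75×0.6×450×8×494 = 800.3 kN; take 711.4 kN (yield).
Tension yield (gross): A_g = 109×8 = 872 mm². φR_n = 0.90 × 300 × 872 = 235.4 kN.
Governing: min(770.1, 711.4, 235.4) = 235.4 kN → gross-section yield.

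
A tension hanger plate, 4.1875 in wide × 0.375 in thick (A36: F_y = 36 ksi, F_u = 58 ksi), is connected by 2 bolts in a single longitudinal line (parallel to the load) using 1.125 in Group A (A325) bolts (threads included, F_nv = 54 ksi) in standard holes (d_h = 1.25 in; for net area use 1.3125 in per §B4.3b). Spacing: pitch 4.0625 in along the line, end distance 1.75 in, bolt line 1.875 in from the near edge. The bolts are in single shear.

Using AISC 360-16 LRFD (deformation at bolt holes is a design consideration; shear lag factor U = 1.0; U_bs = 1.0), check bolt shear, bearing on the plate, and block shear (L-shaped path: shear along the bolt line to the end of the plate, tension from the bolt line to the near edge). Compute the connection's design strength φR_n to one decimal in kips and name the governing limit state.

Bolt shear: A_b = π(1.125)²/4 = 0.99402 in². φR_n = 0.75 × 54 × 0.99402 × 2 × 1 = 80.5 kips.
Bearing (0.375 in plate, F_u = 58 ksi): end bolts L_c = 1.75 − 1.25/2 = 1.125, R_n = min(1.2×1.125×0.375×58, 2.4×1.125×0.375×58) = 29.363 kips/bolt; interior L_c = 4.0625 − 1.25 = 2.8125, R_n = 58.725 kips/bolt. φR_n = 0.75 × (1×29.363 + 1×58.725) = 66.1 kips.
Block shear: shear path 1×[1.75+1×4.0625] = 1×5.8125 in, A_gv = 2.1797, A_nv = 1×(5.8125 − 1.5×1.3125)×0.375 = 1.4414 in²; tension to near edge: (1.875 − 0.5×1.3125)×0.375 = 0.45703 in². R_n = min(0.6×58×1.4414, 0.6×36×2.1797) + 1.0×58×0.45703 = min(50.161, 47.082) + 26.508 = 73.59 kips. φR_n = 0.75 × 73.59 = 55.2 kips.
Governing: min(80.5, 66.1, 55.2) = 55.2 kips → block shear.

55.2 kips (block shear governs)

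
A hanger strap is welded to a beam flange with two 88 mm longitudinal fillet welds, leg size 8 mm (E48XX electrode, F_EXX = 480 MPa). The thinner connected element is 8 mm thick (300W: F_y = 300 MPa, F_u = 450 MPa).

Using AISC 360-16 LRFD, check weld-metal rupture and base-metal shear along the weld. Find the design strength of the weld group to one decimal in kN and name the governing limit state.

215.0 kN (weld metal governs)

Weld metal: throat = 0.707×8 = 5.656 mm, L = 2×88 = 176 mm. φR_n = 0.75 × 0.6 × 480 × 5.656 × 176 = 215.0 kN.
Base metal shear (8 mm plate): yield φR_n = 1.0×0.6×300×8×176 = 253.4 kN; rupture φR_n = 0.75×0.6×450×8×176 = 285.1 kN; take 253.4 kN (yield).
Governing: min(215.0, 253.4) = 215.0 kN → weld metal.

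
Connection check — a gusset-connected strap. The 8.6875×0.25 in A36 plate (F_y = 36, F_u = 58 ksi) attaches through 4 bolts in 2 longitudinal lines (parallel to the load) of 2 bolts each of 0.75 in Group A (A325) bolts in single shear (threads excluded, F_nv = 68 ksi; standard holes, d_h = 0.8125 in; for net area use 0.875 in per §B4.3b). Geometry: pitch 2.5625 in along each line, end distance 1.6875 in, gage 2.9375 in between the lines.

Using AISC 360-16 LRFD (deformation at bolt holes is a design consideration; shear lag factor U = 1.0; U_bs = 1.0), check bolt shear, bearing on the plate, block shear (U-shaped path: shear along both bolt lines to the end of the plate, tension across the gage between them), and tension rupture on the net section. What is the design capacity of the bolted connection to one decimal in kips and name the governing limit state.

Bolt shear: A_b = π(0.75)²/4 = 0.44179 in². φR_n = 0.75 × 68 × 0.44179 × 4 × 1 = 90.1 kips.
Bearing (0.25 in plate, F_u = 58 ksi): end bolts L_c = 1.6875 − 0.8125/2 = 1.28125, R_n = min(1.2×1.28125×0.25×58, 2.4×0.75×0.25×58) = 22.294 kips/bolt; interior L_c = 2.5625 − 0.8125 = 1.75, R_n = 26.1 kips/bolt. φR_n = 0.75 × (2×22.294 + 2×26.1) = 72.6 kips.
Block shear: shear path 2×[1.6875+1×2.5625] = 2×4.25 in, A_gv = 2.125, A_nv = 2×(4.25 − 1.5×0.875)×0.25 = 1.4688 in²; tension across gage: (2.9375 − 1×0.875)×0.25 = 0.51563 in². R_n = min(0.6×58×1.4688, 0.6×36×2.125) + 1.0×58×0.51563 = min(51.114, 45.9) + 29.907 = 75.807 kips. φR_n = 0.75 × 75.807 = 56.9 kips.
Tension rupture (net): A_n = (8.6875 − 2×0.875)×0.25 = 1.7344 in² (U = 1.0, A_e = A_n). φR_n = 0.75 × 58 × 1.7344 = 75.4 kips.
Governing: min(90.1, 72.6, 56.9, 75.4) = 56.9 kips → block shear.

56.9 kips (block shear governs)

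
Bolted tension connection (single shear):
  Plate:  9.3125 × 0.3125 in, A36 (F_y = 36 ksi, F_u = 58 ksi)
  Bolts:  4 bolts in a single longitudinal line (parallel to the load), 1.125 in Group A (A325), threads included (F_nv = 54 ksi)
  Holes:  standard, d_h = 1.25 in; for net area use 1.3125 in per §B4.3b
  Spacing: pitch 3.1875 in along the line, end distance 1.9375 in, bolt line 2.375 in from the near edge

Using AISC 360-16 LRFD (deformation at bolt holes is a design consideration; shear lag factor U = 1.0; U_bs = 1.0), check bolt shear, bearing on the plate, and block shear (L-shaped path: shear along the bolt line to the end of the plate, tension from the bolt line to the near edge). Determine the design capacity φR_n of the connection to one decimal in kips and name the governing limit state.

Bolt shear: A_b = π(1.125)²/4 = 0.99402 in². φR_n = 0.75 × 54 × 0.99402 × 4 × 1 = 161.0 kips.
Bearing (0.3125 in plate, F_u = 58 ksi): end bolts L_c = 1.9375 − 1.25/2 = 1.3125, R_n = min(1.2×1.3125×0.3125×58, 2.4×1.125×0.3125×58) = 28.547 kips/bolt; interior L_c = 3.1875 − 1.25 = 1.9375, R_n = 42.141 kips/bolt. φR_n = 0.75 × (1×28.547 + 3×42.141) = 116.2 kips.
Block shear: shear path 1×[1.9375+3×3.1875] = 1×11.5 in, A_gv = 3.5938, A_nv = 1×(11.5 − 3.5×1.3125)×0.3125 = 2.1582 in²; tension to near edge: (2.375 − 0.5×1.3125)×0.3125 = 0.53711 in². R_n = min(0.6×58×2.1582, 0.6×36×3.5938) + 1.0×58×0.53711 = min(75.105, 77.626) + 31.152 = 106.26 kips. φR_n = 0.75 × 106.26 = 79.7 kips.
Governing: min(161.0, 116.2, 79.7) = 79.7 kips → block shear.

79.7 kips (block shear governs)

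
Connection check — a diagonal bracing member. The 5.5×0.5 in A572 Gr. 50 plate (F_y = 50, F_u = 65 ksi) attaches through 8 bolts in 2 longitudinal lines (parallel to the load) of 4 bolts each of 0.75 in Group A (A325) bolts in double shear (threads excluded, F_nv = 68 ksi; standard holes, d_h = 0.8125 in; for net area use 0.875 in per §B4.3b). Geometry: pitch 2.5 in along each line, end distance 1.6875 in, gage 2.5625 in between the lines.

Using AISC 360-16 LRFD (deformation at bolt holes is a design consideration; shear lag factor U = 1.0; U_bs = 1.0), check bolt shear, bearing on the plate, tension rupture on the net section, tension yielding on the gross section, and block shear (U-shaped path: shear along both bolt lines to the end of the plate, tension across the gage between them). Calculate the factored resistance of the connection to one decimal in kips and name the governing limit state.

91.4 kips (net-section rupture governs)

Bolt shear: A_b = π(0.75)²/4 = 0.44179 in². φR_n = 0.75 × 68 × 0.44179 × 8 × 2 = 360.5 kips.
Bearing (0.5 in plate, F_u = 65 ksi): end bolts L_c = 1.6875 − 0.8125/2 = 1.28125, R_n = min(1.2×1.28125×0.5×65, 2.4×0.75×0.5×65) = 49.969 kips/bolt; interior L_c = 2.5 − 0.8125 = 1.6875, R_n = 58.5 kips/bolt. φR_n = 0.75 × (2×49.969 + 6×58.5) = 338.2 kips.
Tension rupture (net): A_n = (5.5 − 2×0.875)×0.5 = 1.875 in² (U = 1.0, A_e = A_n). φR_n = 0.75 × 65 × 1.875 = 91.4 kips.
Tension yield (gross): A_g = 5.5×0.5 = 2.75 in². φR_n = 0.90 × 50 × 2.75 = 123.8 kips.
Block shear: shear path 2×[1.6875+3×2.5] = 2×9.1875 in, A_gv = 9.1875, A_nv = 2×(9.1875 − 3.5×0.875)×0.5 = 6.125 in²; tension across gage: (2.5625 − 1×0.875)×0.5 = 0.84375 in². R_n = min(0.6×65×6.125, 0.6×50×9.1875) + 1.0×65×0.84375 = min(238.88, 275.63) + 54.844 = 293.72 kips. φR_n = 0.75 × 293.72 = 220.3 kips.
Governing: min(360.5, 338.2, 91.4, 123.8, 220.3) = 91.4 kips → net-section rupture.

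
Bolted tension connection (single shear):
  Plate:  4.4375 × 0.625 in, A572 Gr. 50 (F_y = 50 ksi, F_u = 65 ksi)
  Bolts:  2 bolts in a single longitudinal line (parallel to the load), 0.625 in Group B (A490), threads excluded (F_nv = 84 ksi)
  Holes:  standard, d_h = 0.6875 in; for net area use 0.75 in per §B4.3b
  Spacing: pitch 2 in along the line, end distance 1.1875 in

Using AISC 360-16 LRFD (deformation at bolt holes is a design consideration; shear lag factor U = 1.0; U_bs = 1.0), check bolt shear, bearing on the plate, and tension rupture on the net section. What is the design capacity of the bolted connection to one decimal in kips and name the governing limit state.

38.7 kips (bolt shear governs)

Bolt shear: A_b = π(0.625)²/4 = 0.3068 in². φR_n = 0.75 × 84 × 0.3068 × 2 × 1 = 38.7 kips.
Bearing (0.625 in plate, F_u = 65 ksi): end bolts L_c = 1.1875 − 0.6875/2 = 0.84375, R_n = min(1.2×0.84375×0.625×65, 2.4×0.625×0.625×65) = 41.133 kips/bolt; interior L_c = 2 − 0.6875 = 1.3125, R_n = 60.938 kips/bolt. φR_n = 0.75 × (1×41.133 + 1×60.938) = 76.6 kips.
Tension rupture (net): A_n = (4.4375 − 1×0.75)×0.625 = 2.3047 in² (U = 1.0, A_e = A_n). φR_n = 0.75 × 65 × 2.3047 = 112.4 kips.
Governing: min(38.7, 76.6, 112.4) = 38.7 kips → bolt shear.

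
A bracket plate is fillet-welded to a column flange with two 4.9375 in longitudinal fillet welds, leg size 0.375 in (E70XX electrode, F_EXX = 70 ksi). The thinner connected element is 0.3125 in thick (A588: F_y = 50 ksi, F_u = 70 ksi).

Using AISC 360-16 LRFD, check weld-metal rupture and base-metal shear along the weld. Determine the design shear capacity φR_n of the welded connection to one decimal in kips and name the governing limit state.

Weld metal: throat = 0.707×0.375 = 0.26513 in, L = 2×4.9375 = 9.875 in. φR_n = 0.75 × 0.6 × 70 × 0.26513 × 9.875 = 82.5 kips.
Base metal shear (0.3125 in plate): yield φR_n = 1.0×0.6×50×0.3125×9.875 = 92.6 kips; rupture φR_n = 0.75×0.6×70×0.3125×9.875 = 97.2 kips; take 92.6 kips (yield).
Governing: min(82.5, 92.6) = 82.5 kips → weld metal.

82.5 kips (weld metal governs)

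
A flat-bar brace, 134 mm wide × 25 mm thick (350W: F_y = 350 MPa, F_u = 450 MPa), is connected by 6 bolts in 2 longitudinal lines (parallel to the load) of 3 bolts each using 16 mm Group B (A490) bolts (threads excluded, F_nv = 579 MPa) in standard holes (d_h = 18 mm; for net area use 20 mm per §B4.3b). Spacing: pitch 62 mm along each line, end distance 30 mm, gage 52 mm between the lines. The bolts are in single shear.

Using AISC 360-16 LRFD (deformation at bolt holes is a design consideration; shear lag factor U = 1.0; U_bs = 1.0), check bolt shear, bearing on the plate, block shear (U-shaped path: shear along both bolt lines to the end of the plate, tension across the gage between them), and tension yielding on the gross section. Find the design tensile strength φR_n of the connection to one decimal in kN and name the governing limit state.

523.9 kN (bolt shear governs)

Bolt shear: A_b = π(16)²/4 = 201.06 mm². φR_n = 0.75 × 579 × 201.06 × 6 × 1 = 523.9 kN.
Bearing (25 mm plate, F_u = 450 MPa): end bolts L_c = 30 − 18/2 = 21, R_n = min(1.2×21×25×450, 2.4×16×25×450) = 283.5 kN/bolt; interior L_c = 62 − 18 = 44, R_n = 432 kN/bolt. φR_n = 0.75 × (2×283.5 + 4×432) = 1721.3 kN.
Block shear: shear path 2×[30+2×62] = 2×154 mm, A_gv = 7700, A_nv = 2×(154 − 2.5×20)×25 = 5200 mm²; tension across gage: (52 − 1×20)×25 = 800 mm². R_n = min(0.6×450×5200, 0.6×350×7700) + 1.0×450×800 = min(1404, 1617) + 360 = 1764 kN. φR_n = 0.75 × 1764 = 1323.0 kN.
Tension yield (gross): A_g = 134×25 = 3350 mm². φR_n = 0.90 × 350 × 3350 = 1055.3 kN.
Governing: min(523.9, 1721.3, 1323.0, 1055.3) = 523.9 kN → bolt shear.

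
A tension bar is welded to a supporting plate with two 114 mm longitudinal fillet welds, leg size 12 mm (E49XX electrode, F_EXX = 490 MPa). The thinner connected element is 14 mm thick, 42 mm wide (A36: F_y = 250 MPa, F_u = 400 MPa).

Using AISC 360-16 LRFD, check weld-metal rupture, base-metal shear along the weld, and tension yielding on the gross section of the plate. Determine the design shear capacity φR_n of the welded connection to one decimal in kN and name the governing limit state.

Weld metal: throat = 0.707×12 = 8.484 mm, L = 2×114 = 228 mm. φR_n = 0.75 × 0.6 × 490 × 8.484 × 228 = 426.5 kN.
Base metal shear (14 mm plate): yield φR_n = 1.0×0.6×250×14×228 = 478.8 kN; rupture φR_n = 0.75×0.6×400×14×228 = 574.6 kN; take 478.8 kN (yield).
Tension yield (gross): A_g = 42×14 = 588 mm². φR_n = 0.90 × 250 × 588 = 132.3 kN.
Governing: min(426.5, 478.8, 132.3) = 132.3 kN → gross-section yield.

132.3 kN (gross-section yield governs)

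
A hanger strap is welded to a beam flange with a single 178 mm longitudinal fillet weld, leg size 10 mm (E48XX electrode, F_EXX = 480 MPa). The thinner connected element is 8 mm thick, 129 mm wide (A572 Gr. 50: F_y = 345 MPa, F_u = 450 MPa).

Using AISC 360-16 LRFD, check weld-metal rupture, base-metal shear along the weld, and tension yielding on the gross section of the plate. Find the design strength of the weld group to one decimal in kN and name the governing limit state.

Weld metal: throat = 0.707×10 = 7.07 mm, L = 178 mm. φR_n = 0.75 × 0.6 × 480 × 7.07 × 178 = 271.8 kN.
Base metal shear (8 mm plate): yield φR_n = 1.0×0.6×345×8×178 = 294.8 kN; rupture φR_n = 0.75×0.6×450×8×178 = 288.4 kN; take 288.4 kN (rupture).
Tension yield (gross): A_g = 129×8 = 1032 mm². φR_n = 0.90 × 345 × 1032 = 320.4 kN.
Governing: min(271.8, 288.4, 320.4) = 271.8 kN → weld metal.

271.8 kN (weld metal governs)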